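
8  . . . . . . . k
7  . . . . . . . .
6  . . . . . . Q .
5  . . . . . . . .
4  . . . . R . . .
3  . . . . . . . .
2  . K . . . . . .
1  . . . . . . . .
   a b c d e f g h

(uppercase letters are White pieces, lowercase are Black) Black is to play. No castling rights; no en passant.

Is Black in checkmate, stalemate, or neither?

Black to move; black king on h8.
In check: no.
King squares — g7: attacked by Qg6; h7: attacked by Qg6; g8: attacked by Qg6.
Legal moves for Black: none.
Not in check and no legal moves → stalemate.

stalemate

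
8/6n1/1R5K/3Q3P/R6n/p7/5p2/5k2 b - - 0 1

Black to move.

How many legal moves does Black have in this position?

12

Black to move; king on f1.
In check: no.
Legal moves: Ne8, Ne6, Nxh5, Ngf5+, Ng6, Nhf5+, Nf3, Ng2, Ke2, Kg1, Ke1, a2.
Count: 12.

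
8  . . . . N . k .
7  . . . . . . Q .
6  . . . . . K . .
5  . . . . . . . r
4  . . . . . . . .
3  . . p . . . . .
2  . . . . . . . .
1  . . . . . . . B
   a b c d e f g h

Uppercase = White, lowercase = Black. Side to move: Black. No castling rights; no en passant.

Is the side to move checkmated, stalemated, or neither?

checkmate

Black to move; black king on g8.
In check: yes, from the white queen on g7.
King squares — f7: attacked by Kf6; g7: attacked by Kf6; h7: attacked by Qg7; f8: attacked by Qg7; h8: attacked by Qg7.
Legal moves for Black: none.
In check with no legal moves → checkmate.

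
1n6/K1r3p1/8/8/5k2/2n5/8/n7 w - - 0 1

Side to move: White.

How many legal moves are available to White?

3

White to move; king on a7.
In check: yes, from the black rook on c7.
Legal moves: Kxb8, Ka8, Kb6.
Count: 3.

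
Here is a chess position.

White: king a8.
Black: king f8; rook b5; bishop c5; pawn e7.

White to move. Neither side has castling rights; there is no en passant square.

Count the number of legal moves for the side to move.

White to move; king on a8.
In check: no.
Legal moves: none.
Count: 0.

0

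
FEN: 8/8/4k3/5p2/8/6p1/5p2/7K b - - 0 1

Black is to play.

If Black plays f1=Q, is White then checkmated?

After f1=Q: white king on h1; in check: yes, from the black queen on f1.
King squares — g1: attacked by Qf1; g2: attacked by Qf1; h2: attacked by Pg3.
White has no legal moves → checkmate.

yes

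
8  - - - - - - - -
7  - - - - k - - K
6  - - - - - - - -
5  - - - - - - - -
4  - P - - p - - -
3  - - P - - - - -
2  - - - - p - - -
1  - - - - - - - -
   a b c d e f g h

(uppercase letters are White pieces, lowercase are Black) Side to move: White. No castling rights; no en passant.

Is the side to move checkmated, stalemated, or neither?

White to move; white king on h7.
In check: no.
Legal moves for White: Kh8, Kg8, Kg7, Kh6, Kg6, b5, c4.
White has 7 legal moves and is not in check → neither.

neither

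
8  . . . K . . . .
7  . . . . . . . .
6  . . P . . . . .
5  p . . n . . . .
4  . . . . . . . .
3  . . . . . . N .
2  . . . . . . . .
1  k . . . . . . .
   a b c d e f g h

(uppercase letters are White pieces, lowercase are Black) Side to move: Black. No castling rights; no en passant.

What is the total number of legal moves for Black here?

Black to move; king on a1.
In check: no.
Legal moves: Ne7, Nc7, Nf6, Nb6, Nf4, Nb4, Ne3, Nc3, Kb2, Ka2, Kb1, a4.
Count: 12.

12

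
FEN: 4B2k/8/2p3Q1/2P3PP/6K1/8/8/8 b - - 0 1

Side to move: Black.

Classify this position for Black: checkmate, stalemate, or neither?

Black to move; black king on h8.
In check: no.
King squares — g7: attacked by Qg6; h7: attacked by Qg6; g8: attacked by Qg6.
Legal moves for Black: none.
Not in check and no legal moves → stalemate.

stalemate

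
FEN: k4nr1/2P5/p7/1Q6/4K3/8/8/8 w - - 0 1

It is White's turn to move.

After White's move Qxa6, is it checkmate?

After Qxa6: black king on a8; in check: yes, from the white queen on a6.
King squares — a7: attacked by Qa6; b7: attacked by Qa6; b8: attacked by Pc7.
Black has no legal moves → checkmate.

yes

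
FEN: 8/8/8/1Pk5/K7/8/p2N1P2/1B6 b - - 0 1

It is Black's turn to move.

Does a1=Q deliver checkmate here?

no

After a1=Q: white king on a4; in check: yes, from the black queen on a1.
White has 2 legal replies: Kb3, Ba2.
In check but a legal move exists → not checkmate.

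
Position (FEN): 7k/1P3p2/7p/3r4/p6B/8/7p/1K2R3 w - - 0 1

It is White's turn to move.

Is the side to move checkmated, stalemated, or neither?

neither

White to move; white king on b1.
In check: no.
Legal moves for White include: Bd8, Be7, Bf6+, Bg5, Bg3, Bf2, Re8+, Re7, Re6, Re5, Re4, Re3, Re2, Rh1, Rg1, Rf1, Rd1, Rc1, ... (list truncated; more exist).
White has legal moves and is not in check → neither.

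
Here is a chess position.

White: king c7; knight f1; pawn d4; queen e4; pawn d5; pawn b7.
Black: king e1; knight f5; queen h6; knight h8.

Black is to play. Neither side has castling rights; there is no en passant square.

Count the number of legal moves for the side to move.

Black to move; king on e1.
In check: yes, from the white queen on e4.
Legal moves: Kf2, Kxf1, Kd1, Qe3, Ne3.
Count: 5.

5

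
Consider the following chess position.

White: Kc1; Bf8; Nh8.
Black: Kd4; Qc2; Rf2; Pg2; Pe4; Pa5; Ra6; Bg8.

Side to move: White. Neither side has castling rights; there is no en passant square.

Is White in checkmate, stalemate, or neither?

checkmate

White to move; white king on c1.
In check: yes, from the black queen on c2.
King squares — b1: attacked by Qc2; d1: attacked by Qc2; b2: attacked by Qc2; c2: attacked by Rf2; d2: attacked by Qc2.
Legal moves for White: none.
In check with no legal moves → checkmate.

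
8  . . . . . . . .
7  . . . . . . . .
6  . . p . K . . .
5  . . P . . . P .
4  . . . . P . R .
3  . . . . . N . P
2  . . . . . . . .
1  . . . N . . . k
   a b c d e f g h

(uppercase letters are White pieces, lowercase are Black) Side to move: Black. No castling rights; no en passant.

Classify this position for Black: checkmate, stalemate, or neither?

Black to move; black king on h1.
In check: no.
King squares — g1: attacked by Nf3; g2: attacked by Rg4; h2: attacked by Nf3.
Legal moves for Black: none.
Not in check and no legal moves → stalemate.

stalemate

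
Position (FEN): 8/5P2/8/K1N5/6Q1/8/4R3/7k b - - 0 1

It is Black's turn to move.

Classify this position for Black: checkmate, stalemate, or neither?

stalemate

Black to move; black king on h1.
In check: no.
King squares — g1: attacked by Qg4; g2: attacked by Re2; h2: attacked by Re2.
Legal moves for Black: none.
Not in check and no legal moves → stalemate.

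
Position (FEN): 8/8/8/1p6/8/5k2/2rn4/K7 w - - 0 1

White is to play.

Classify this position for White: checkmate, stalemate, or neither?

White to move; white king on a1.
In check: no.
King squares — b1: attacked by Nd2; a2: attacked by Rc2; b2: attacked by Rc2.
Legal moves for White: none.
Not in check and no legal moves → stalemate.

stalemate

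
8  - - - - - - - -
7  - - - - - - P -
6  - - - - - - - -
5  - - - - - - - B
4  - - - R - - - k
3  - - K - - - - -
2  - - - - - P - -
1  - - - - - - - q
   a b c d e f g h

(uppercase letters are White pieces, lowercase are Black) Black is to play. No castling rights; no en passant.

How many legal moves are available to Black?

4

Black to move; king on h4.
In check: yes, from the white rook on d4.
Legal moves: Kxh5, Kg5, Kh3, Qe4.
Count: 4.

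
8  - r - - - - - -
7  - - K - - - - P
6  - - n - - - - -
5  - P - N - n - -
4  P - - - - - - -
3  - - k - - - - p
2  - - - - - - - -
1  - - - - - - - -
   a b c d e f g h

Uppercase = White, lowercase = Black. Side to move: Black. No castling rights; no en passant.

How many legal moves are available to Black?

7

Black to move; king on c3.
In check: yes, from the white knight on d5.
Legal moves: Kd4, Kc4, Kd3, Kb3, Kd2, Kc2, Kb2.
Count: 7.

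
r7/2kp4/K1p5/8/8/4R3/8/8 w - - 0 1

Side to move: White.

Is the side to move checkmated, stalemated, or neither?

checkmate

White to move; white king on a6.
In check: yes, from the black rook on a8.
King squares — a5: attacked by Ra8; b5: attacked by Pc6; b6: attacked by Kc7; a7: attacked by Ra8; b7: attacked by Kc7.
Legal moves for White: none.
In check with no legal moves → checkmate.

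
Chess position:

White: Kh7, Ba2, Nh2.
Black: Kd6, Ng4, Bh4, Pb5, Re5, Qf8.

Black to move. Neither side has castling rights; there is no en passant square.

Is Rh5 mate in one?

no

After Rh5: white king on h7; in check: yes, from the black rook on h5.
White has 1 legal reply: Kg6.
In check but a legal move exists → not checkmate.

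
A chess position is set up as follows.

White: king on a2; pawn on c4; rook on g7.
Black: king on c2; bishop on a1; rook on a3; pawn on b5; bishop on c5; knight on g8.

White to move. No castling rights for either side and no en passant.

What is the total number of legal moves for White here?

White to move; king on a2.
In check: yes, from the black rook on a3.
Legal moves: none.
Count: 0.

0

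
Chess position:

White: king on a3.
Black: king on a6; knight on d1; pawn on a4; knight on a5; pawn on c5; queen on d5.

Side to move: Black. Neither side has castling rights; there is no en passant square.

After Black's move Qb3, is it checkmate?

After Qb3: white king on a3; in check: yes, from the black queen on b3.
King squares — a2: attacked by Qb3; b2: attacked by Nd1; b3: attacked by Pa4; a4: attacked by Qb3; b4: attacked by Qb3.
White has no legal moves → checkmate.

yes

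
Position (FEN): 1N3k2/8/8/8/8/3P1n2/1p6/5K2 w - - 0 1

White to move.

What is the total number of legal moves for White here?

White to move; king on f1.
In check: no.
Legal moves: Nd7+, Nc6, Na6, Kg2, Kf2, Ke2, d4.
Count: 7.

7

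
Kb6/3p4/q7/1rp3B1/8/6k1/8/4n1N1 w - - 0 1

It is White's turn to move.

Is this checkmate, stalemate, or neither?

White to move; white king on a8.
In check: yes, from the black queen on a6.
King squares — a7: attacked by Qa6; b7: attacked by Rb5; b8: attacked by Rb5.
Legal moves for White: none.
In check with no legal moves → checkmate.

checkmate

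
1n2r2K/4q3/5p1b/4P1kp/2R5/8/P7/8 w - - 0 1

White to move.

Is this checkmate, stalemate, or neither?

checkmate

White to move; white king on h8.
In check: yes, from the black rook on e8.
King squares — g7: attacked by Bh6; h7: attacked by Qe7; g8: attacked by Re8.
Legal moves for White: none.
In check with no legal moves → checkmate.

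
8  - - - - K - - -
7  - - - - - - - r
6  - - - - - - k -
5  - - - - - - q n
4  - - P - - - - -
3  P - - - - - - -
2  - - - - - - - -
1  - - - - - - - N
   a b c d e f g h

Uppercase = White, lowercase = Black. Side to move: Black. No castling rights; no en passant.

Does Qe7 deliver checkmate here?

After Qe7: white king on e8; in check: yes, from the black queen on e7.
King squares — d7: attacked by Qe7; e7: attacked by Rh7; f7: attacked by Kg6; d8: attacked by Qe7; f8: attacked by Qe7.
White has no legal moves → checkmate.

yes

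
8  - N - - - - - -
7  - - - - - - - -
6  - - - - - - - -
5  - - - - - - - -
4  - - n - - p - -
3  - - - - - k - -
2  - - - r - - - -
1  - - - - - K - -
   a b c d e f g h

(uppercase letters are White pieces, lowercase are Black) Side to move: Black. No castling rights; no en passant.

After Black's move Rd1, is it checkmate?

After Rd1: white king on f1; in check: yes, from the black rook on d1.
King squares — e1: attacked by Rd1; g1: attacked by Rd1; e2: attacked by Kf3; f2: attacked by Kf3; g2: attacked by Kf3.
White has no legal moves → checkmate.

yes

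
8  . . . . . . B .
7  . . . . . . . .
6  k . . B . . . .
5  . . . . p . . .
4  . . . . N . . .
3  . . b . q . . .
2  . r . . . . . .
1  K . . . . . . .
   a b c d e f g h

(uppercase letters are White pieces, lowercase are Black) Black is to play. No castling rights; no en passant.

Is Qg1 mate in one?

yes

After Qg1: white king on a1; in check: yes, from the black queen on g1.
King squares — b1: attacked by Qg1; a2: attacked by Rb2; b2: attacked by Bc3.
White has no legal moves → checkmate.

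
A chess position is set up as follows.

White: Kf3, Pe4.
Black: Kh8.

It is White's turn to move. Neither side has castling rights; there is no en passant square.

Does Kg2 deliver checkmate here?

After Kg2: black king on h8; in check: no.
Black is not in check, so this cannot be checkmate.

no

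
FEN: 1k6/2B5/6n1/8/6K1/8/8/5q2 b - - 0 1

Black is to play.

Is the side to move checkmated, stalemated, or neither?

neither

Black to move; black king on b8.
In check: yes, from the white bishop on c7.
King squares — a7: available; b7: available; c7: available; a8: available; c8: available.
Legal moves for Black: Kc8, Ka8, Kxc7, Kb7, Ka7.
Black is in check but has 5 legal moves → neither.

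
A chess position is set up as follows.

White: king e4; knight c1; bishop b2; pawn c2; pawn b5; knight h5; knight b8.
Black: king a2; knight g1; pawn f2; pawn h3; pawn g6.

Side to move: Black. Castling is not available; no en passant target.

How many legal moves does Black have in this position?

2

Black to move; king on a2.
In check: yes, from the white knight on c1.
Legal moves: Kxb2, Kb1.
Count: 2.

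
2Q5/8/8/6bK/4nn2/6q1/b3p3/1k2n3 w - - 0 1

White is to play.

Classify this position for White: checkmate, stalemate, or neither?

White to move; white king on h5.
In check: yes, from the black knight on f4.
King squares — g4: attacked by Qg3; h4: attacked by Qg3; g5: attacked by Qg3; g6: attacked by Nf4; h6: attacked by Bg5.
Legal moves for White: none.
In check with no legal moves → checkmate.

checkmate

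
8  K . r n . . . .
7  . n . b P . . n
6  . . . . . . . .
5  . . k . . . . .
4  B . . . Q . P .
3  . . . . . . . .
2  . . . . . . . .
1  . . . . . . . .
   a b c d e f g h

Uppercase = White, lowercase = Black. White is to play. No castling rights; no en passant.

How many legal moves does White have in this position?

1

White to move; king on a8.
In check: yes, from the black rook on c8.
Legal moves: Ka7.
Count: 1.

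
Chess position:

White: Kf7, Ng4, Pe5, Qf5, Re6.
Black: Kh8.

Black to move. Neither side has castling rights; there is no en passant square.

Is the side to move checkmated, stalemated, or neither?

Black to move; black king on h8.
In check: no.
King squares — g7: attacked by Kf7; h7: attacked by Qf5; g8: attacked by Kf7.
Legal moves for Black: none.
Not in check and no legal moves → stalemate.

stalemate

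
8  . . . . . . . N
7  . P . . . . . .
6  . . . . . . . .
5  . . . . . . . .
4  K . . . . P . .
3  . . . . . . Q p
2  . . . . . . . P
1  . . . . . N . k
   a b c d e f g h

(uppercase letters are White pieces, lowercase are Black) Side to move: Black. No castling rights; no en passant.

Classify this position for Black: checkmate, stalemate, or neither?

Black to move; black king on h1.
In check: no.
King squares — g1: attacked by Qg3; g2: attacked by Qg3; h2: attacked by Nf1.
Legal moves for Black: none.
Not in check and no legal moves → stalemate.

stalemate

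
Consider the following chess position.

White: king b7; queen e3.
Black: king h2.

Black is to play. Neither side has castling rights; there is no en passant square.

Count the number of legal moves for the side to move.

2

Black to move; king on h2.
In check: no.
Legal moves: Kg2, Kh1.
Count: 2.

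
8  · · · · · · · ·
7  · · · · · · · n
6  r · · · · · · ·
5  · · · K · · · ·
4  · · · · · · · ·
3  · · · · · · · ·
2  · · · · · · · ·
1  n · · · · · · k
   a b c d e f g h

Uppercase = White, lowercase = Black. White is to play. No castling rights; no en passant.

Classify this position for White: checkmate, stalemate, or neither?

neither

White to move; white king on d5.
In check: no.
Legal moves for White: Ke5, Kc5, Ke4, Kd4, Kc4.
White has 5 legal moves and is not in check → neither.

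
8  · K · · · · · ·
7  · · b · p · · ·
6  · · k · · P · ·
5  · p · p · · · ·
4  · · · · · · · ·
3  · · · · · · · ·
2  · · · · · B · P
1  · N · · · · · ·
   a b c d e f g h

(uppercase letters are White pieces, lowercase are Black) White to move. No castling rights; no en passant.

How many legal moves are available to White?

White to move; king on b8.
In check: yes, from the black bishop on c7.
Legal moves: Kc8, Ka8, Ka7.
Count: 3.

3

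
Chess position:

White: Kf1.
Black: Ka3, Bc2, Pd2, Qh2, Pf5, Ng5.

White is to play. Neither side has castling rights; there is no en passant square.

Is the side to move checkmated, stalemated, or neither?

stalemate

White to move; white king on f1.
In check: no.
King squares — e1: attacked by Pd2; g1: attacked by Qh2; e2: attacked by Qh2; f2: attacked by Qh2; g2: attacked by Qh2.
Legal moves for White: none.
Not in check and no legal moves → stalemate.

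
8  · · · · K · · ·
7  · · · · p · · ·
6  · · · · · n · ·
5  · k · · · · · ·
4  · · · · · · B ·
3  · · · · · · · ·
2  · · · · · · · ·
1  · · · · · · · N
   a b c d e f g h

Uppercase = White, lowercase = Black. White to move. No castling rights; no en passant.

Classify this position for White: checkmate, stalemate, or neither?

White to move; white king on e8.
In check: yes, from the black knight on f6.
King squares — d7: attacked by Nf6; e7: available; f7: available; d8: available; f8: available.
Legal moves for White: Kf8, Kd8, Kf7, Kxe7.
White is in check but has 4 legal moves → neither.

neither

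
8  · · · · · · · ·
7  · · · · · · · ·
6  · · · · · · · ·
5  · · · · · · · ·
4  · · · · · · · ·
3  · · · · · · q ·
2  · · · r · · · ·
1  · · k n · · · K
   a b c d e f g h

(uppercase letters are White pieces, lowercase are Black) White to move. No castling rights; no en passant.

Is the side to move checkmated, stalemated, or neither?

stalemate

White to move; white king on h1.
In check: no.
King squares — g1: attacked by Qg3; g2: attacked by Rd2; h2: attacked by Rd2.
Legal moves for White: none.
Not in check and no legal moves → stalemate.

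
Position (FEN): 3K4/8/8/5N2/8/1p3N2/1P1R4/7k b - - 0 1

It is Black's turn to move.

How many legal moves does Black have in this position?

0

Black to move; king on h1.
In check: no.
Legal moves: none.
Count: 0.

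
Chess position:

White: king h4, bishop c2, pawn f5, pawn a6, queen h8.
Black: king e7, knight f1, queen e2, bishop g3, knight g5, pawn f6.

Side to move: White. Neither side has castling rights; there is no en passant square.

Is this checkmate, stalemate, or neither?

White to move; white king on h4.
In check: yes, from the black bishop on g3.
King squares — g3: attacked by Nf1; h3: attacked by Ng5; g4: attacked by Qe2; g5: attacked by Pf6; h5: attacked by Qe2.
Legal moves for White: none.
In check with no legal moves → checkmate.

checkmate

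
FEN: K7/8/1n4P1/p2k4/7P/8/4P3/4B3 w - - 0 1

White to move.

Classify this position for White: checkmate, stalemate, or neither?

White to move; white king on a8.
In check: yes, from the black knight on b6.
King squares — a7: available; b7: available; b8: available.
Legal moves for White: Kb8, Kb7, Ka7.
White is in check but has 3 legal moves → neither.

neither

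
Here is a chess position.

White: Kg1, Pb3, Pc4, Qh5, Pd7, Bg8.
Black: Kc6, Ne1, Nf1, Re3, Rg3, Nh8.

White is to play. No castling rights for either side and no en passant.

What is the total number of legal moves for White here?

3

White to move; king on g1.
In check: yes, from the black rook on g3.
Legal moves: Kf2, Kh1, Kxf1.
Count: 3.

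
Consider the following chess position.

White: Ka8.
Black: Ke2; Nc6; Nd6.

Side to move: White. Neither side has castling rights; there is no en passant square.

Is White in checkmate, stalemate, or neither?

White to move; white king on a8.
In check: no.
King squares — a7: attacked by Nc6; b7: attacked by Nd6; b8: attacked by Nc6.
Legal moves for White: none.
Not in check and no legal moves → stalemate.

stalemate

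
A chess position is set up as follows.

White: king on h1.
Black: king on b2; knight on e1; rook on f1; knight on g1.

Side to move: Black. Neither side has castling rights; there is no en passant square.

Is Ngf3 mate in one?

yes

After Ngf3: white king on h1; in check: yes, from the black rook on f1.
King squares — g1: attacked by Rf1; g2: attacked by Ne1; h2: attacked by Nf3.
White has no legal moves → checkmate.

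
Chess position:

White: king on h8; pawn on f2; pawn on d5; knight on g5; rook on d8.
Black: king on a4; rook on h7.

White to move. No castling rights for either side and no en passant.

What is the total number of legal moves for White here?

White to move; king on h8.
In check: yes, from the black rook on h7.
Legal moves: Kg8, Kxh7, Nxh7.
Count: 3.

3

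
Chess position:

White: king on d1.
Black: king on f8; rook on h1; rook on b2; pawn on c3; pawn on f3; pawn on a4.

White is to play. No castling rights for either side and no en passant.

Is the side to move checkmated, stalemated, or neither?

checkmate

White to move; white king on d1.
In check: yes, from the black rook on h1.
King squares — c1: attacked by Rh1; e1: attacked by Rh1; c2: attacked by Rb2; d2: attacked by Rb2; e2: attacked by Rb2.
Legal moves for White: none.
In check with no legal moves → checkmate.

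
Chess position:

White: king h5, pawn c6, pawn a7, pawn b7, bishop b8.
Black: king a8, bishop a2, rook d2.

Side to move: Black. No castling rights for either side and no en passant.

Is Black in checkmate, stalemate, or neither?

Black to move; black king on a8.
In check: yes, from the white pawn on b7.
King squares — a7: attacked by Bb8; b7: attacked by Pc6; b8: attacked by Pa7.
Legal moves for Black: none.
In check with no legal moves → checkmate.

checkmate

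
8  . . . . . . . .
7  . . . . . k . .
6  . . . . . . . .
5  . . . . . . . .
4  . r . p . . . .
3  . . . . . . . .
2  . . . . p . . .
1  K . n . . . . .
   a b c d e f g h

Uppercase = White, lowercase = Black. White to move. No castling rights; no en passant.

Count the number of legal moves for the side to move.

White to move; king on a1.
In check: no.
Legal moves: none.
Count: 0.

0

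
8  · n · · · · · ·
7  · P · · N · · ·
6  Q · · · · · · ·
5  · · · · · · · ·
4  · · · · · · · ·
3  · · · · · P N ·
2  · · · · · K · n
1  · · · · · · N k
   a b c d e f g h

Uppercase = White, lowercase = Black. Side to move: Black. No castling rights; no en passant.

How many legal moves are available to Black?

Black to move; king on h1.
In check: yes, from the white knight on g3.
Legal moves: none.
Count: 0.

0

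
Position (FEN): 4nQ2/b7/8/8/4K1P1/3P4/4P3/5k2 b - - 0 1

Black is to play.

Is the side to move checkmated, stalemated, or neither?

neither

Black to move; black king on f1.
In check: yes, from the white queen on f8.
Legal moves for Black: Kg2, Kxe2, Kg1, Ke1, Nf6+, Bf2.
Black is in check but has 6 legal moves → neither.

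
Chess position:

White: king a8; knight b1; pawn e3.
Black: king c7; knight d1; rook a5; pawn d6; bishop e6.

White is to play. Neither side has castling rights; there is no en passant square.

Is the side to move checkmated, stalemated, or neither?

checkmate

White to move; white king on a8.
In check: yes, from the black rook on a5.
King squares — a7: attacked by Ra5; b7: attacked by Kc7; b8: attacked by Kc7.
Legal moves for White: none.
In check with no legal moves → checkmate.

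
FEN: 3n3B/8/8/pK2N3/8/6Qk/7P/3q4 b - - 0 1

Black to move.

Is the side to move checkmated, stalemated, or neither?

Black to move; black king on h3.
In check: yes, from the white queen on g3.
King squares — g2: attacked by Qg3; h2: attacked by Qg3; g3: attacked by Ph2; g4: attacked by Qg3; h4: attacked by Qg3.
Legal moves for Black: none.
In check with no legal moves → checkmate.

checkmate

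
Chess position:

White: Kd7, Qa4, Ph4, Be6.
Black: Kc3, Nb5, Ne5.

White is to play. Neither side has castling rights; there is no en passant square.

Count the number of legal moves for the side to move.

4

White to move; king on d7.
In check: yes, from the black knight on e5.
Legal moves: Ke8, Kd8, Kc8, Ke7.
Count: 4.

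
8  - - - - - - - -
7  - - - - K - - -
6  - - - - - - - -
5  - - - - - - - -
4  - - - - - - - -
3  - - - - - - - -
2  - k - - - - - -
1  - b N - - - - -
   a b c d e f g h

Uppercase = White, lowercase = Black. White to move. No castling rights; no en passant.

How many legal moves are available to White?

White to move; king on e7.
In check: no.
Legal moves: Kf8, Ke8, Kd8, Kf7, Kd7, Kf6, Ke6, Kd6, Nd3+, Nb3, Ne2, Na2.
Count: 12.

12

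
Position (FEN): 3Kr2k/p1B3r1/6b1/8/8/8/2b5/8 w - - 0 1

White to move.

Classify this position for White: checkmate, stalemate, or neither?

White to move; white king on d8.
In check: yes, from the black rook on e8.
King squares — c7: own bishop; d7: attacked by Rg7; e7: attacked by Rg7; c8: attacked by Re8; e8: attacked by Bg6.
Legal moves for White: none.
In check with no legal moves → checkmate.

checkmate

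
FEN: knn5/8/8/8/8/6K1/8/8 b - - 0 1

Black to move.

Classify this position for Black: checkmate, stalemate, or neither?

Black to move; black king on a8.
In check: no.
Legal moves for Black: Ne7, Na7, Nd6, Nb6, Nd7, Nc6, Na6, Kb7, Ka7.
Black has 9 legal moves and is not in check → neither.

neither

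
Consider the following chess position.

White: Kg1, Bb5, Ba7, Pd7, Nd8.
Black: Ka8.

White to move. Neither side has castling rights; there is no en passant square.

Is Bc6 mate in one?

After Bc6: black king on a8; in check: yes, from the white bishop on c6.
Black has 1 legal reply: Kxa7.
In check but a legal move exists → not checkmate.

no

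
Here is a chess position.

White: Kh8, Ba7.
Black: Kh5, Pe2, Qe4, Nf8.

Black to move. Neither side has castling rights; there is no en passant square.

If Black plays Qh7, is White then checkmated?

yes

After Qh7: white king on h8; in check: yes, from the black queen on h7.
King squares — g7: attacked by Qh7; h7: attacked by Nf8; g8: attacked by Qh7.
White has no legal moves → checkmate.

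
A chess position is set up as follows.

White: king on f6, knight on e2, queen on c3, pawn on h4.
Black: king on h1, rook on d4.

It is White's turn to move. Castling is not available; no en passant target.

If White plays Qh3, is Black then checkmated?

yes

After Qh3: black king on h1; in check: yes, from the white queen on h3.
King squares — g1: attacked by Ne2; g2: attacked by Qh3; h2: attacked by Qh3.
Black has no legal moves → checkmate.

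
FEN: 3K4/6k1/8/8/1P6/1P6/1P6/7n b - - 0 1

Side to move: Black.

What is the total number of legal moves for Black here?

Black to move; king on g7.
In check: no.
Legal moves: Kh8, Kg8, Kf8, Kh7, Kf7, Kh6, Kg6, Kf6, Ng3, Nf2.
Count: 10.

10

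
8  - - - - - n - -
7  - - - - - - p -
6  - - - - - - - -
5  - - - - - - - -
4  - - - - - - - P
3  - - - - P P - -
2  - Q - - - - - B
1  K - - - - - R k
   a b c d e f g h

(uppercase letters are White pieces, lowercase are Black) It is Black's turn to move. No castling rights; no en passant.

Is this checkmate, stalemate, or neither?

Black to move; black king on h1.
In check: yes, from the white rook on g1.
King squares — g1: attacked by Bh2; g2: attacked by Rg1; h2: attacked by Qb2.
Legal moves for Black: none.
In check with no legal moves → checkmate.

checkmate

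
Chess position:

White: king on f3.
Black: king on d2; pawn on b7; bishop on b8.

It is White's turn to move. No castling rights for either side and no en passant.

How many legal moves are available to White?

White to move; king on f3.
In check: no.
Legal moves: Kg4, Ke4, Kg2, Kf2.
Count: 4.

4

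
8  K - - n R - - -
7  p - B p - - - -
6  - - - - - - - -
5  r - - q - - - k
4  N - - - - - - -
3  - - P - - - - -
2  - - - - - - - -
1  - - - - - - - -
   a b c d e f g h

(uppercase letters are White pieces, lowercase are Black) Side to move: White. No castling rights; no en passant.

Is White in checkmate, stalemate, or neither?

White to move; white king on a8.
In check: yes, from the black queen on d5.
King squares — a7: attacked by Ra5; b7: attacked by Qd5; b8: available.
Legal moves for White: Kb8.
White is in check but has 1 legal move → neither.

neither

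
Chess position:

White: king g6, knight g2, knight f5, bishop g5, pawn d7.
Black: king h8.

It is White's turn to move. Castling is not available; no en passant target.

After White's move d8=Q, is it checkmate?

After d8=Q: black king on h8; in check: yes, from the white queen on d8.
King squares — g7: attacked by Nf5; h7: attacked by Kg6; g8: attacked by Qd8.
Black has no legal moves → checkmate.

yes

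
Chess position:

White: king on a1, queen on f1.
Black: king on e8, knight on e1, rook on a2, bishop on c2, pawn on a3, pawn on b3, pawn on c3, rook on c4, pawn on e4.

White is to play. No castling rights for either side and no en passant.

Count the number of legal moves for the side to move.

White to move; king on a1.
In check: yes, from the black rook on a2.
Legal moves: none.
Count: 0.

0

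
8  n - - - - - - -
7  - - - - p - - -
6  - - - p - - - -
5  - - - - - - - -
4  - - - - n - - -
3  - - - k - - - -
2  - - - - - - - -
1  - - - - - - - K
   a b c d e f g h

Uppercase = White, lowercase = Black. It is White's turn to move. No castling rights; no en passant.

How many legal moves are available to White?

White to move; king on h1.
In check: no.
Legal moves: Kh2, Kg2, Kg1.
Count: 3.

3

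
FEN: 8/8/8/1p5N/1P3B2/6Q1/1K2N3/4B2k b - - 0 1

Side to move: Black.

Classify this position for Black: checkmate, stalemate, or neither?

stalemate

Black to move; black king on h1.
In check: no.
King squares — g1: attacked by Ne2; g2: attacked by Qg3; h2: attacked by Qg3.
Legal moves for Black: none.
Not in check and no legal moves → stalemate.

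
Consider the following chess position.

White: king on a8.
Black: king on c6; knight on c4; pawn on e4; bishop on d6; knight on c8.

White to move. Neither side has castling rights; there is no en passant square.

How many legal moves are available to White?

White to move; king on a8.
In check: no.
Legal moves: none.
Count: 0.

0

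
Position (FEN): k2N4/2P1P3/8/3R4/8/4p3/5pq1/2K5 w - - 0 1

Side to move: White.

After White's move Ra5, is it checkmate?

After Ra5: black king on a8; in check: yes, from the white rook on a5.
King squares — a7: attacked by Ra5; b7: attacked by Nd8; b8: attacked by Pc7.
Black has no legal moves → checkmate.

yes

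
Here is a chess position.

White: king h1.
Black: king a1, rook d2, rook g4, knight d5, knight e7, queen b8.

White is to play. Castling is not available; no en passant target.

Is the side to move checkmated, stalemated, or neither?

stalemate

White to move; white king on h1.
In check: no.
King squares — g1: attacked by Rg4; g2: attacked by Rd2; h2: attacked by Rd2.
Legal moves for White: none.
Not in check and no legal moves → stalemate.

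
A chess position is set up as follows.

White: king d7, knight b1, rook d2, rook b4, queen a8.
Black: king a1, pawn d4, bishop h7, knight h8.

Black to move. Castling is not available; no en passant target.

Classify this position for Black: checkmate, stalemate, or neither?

checkmate

Black to move; black king on a1.
In check: yes, from the white queen on a8.
King squares — b1: attacked by Rb4; a2: attacked by Rd2; b2: attacked by Rd2.
Legal moves for Black: none.
In check with no legal moves → checkmate.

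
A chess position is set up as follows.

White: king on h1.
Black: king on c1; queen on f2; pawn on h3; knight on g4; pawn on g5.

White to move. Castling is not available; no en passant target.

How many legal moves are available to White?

0

White to move; king on h1.
In check: no.
Legal moves: none.
Count: 0.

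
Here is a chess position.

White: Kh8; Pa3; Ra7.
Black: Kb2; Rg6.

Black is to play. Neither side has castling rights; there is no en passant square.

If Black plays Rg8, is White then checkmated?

no

After Rg8: white king on h8; in check: yes, from the black rook on g8.
White has 2 legal replies: Kxg8, Kh7.
In check but a legal move exists → not checkmate.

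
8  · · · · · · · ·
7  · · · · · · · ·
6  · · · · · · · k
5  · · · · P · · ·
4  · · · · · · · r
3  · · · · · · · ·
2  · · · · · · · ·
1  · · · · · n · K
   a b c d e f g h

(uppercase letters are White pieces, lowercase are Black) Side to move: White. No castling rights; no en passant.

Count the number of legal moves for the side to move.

White to move; king on h1.
In check: yes, from the black rook on h4.
Legal moves: Kg2, Kg1.
Count: 2.

2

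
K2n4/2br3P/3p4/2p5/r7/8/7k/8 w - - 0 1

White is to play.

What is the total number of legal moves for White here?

0

White to move; king on a8.
In check: yes, from the black rook on a4.
Legal moves: none.
Count: 0.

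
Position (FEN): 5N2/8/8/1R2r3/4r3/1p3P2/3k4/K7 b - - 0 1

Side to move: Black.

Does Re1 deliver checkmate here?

no

After Re1: white king on a1; in check: yes, from the black rook on e1.
White has 1 legal reply: Kb2.
In check but a legal move exists → not checkmate.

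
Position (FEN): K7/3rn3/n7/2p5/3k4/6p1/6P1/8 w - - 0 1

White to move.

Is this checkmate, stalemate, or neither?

White to move; white king on a8.
In check: no.
King squares — a7: attacked by Rd7; b7: attacked by Rd7; b8: attacked by Na6.
Legal moves for White: none.
Not in check and no legal moves → stalemate.

stalemate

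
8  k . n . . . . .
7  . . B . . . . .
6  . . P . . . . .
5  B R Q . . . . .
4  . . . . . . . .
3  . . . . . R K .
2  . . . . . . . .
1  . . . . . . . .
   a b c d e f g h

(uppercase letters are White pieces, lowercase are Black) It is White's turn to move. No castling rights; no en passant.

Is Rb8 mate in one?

yes

After Rb8: black king on a8; in check: yes, from the white rook on b8.
King squares — a7: attacked by Qc5; b7: attacked by Pc6; b8: attacked by Bc7.
Black has no legal moves → checkmate.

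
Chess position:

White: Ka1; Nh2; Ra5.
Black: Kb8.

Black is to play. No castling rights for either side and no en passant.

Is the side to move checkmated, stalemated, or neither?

Black to move; black king on b8.
In check: no.
Legal moves for Black: Kc8, Kc7, Kb7.
Black has 3 legal moves and is not in check → neither.

neither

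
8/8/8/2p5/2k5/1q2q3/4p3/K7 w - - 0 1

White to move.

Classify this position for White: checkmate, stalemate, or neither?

White to move; white king on a1.
In check: no.
King squares — b1: attacked by Qb3; a2: attacked by Qb3; b2: attacked by Qb3.
Legal moves for White: none.
Not in check and no legal moves → stalemate.

stalemate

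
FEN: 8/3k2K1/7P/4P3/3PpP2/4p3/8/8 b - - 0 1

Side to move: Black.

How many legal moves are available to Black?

8

Black to move; king on d7.
In check: no.
Legal moves: Ke8, Kd8, Kc8, Ke7, Kc7, Ke6, Kc6, e2.
Count: 8.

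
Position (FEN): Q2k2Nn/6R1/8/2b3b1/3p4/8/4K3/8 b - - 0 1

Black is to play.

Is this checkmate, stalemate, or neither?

checkmate

Black to move; black king on d8.
In check: yes, from the white queen on a8.
King squares — c7: attacked by Rg7; d7: attacked by Rg7; e7: attacked by Rg7; c8: attacked by Qa8; e8: attacked by Qa8.
Legal moves for Black: none.
In check with no legal moves → checkmate.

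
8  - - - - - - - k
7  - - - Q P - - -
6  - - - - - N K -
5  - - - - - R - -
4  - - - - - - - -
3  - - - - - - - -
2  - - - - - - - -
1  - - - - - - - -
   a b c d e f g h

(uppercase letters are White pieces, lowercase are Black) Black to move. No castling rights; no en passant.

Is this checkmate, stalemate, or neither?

stalemate

Black to move; black king on h8.
In check: no.
King squares — g7: attacked by Kg6; h7: attacked by Nf6; g8: attacked by Nf6.
Legal moves for Black: none.
Not in check and no legal moves → stalemate.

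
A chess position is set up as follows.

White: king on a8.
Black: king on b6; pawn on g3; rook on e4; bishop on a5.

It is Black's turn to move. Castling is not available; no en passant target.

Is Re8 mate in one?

After Re8: white king on a8; in check: yes, from the black rook on e8.
King squares — a7: attacked by Kb6; b7: attacked by Kb6; b8: attacked by Re8.
White has no legal moves → checkmate.

yes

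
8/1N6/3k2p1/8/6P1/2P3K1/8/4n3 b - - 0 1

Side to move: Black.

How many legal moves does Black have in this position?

7

Black to move; king on d6.
In check: yes, from the white knight on b7.
Legal moves: Ke7, Kd7, Kc7, Ke6, Kc6, Ke5, Kd5.
Count: 7.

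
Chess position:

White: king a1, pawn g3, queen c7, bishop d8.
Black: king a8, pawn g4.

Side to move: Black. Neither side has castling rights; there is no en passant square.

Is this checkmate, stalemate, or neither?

stalemate

Black to move; black king on a8.
In check: no.
King squares — a7: attacked by Qc7; b7: attacked by Qc7; b8: attacked by Qc7.
Legal moves for Black: none.
Not in check and no legal moves → stalemate.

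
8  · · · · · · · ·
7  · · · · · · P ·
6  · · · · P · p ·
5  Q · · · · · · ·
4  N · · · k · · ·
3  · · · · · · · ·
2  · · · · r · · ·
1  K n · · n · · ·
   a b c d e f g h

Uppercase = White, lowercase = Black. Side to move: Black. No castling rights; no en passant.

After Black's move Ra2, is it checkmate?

no

After Ra2: white king on a1; in check: yes, from the black rook on a2.
White has 2 legal replies: Kxa2, Kxb1.
In check but a legal move exists → not checkmate.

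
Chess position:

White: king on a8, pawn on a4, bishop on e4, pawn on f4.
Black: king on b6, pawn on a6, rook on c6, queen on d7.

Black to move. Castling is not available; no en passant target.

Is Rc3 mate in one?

After Rc3: white king on a8; in check: no.
White is not in check, so this cannot be checkmate.

no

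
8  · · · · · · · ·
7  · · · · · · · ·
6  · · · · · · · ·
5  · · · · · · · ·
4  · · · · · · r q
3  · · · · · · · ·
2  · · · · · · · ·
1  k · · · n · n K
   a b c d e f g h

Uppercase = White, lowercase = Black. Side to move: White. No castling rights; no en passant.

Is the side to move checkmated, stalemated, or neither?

checkmate

White to move; white king on h1.
In check: yes, from the black queen on h4.
King squares — g1: attacked by Rg4; g2: attacked by Ne1; h2: attacked by Qh4.
Legal moves for White: none.
In check with no legal moves → checkmate.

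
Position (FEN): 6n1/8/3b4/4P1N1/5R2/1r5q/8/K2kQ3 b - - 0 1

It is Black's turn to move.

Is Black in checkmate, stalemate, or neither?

Black to move; black king on d1.
In check: yes, from the white queen on e1.
Legal moves for Black: Kc2, Kxe1.
Black is in check but has 2 legal moves → neither.

neither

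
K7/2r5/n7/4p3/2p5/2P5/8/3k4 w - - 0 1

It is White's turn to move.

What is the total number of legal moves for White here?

White to move; king on a8.
In check: no.
Legal moves: none.
Count: 0.

0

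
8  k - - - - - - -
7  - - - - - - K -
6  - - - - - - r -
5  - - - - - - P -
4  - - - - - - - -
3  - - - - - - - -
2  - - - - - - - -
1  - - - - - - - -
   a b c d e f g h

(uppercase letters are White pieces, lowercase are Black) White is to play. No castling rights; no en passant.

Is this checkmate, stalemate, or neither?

White to move; white king on g7.
In check: yes, from the black rook on g6.
Legal moves for White: Kh8, Kf8, Kh7, Kf7, Kxg6.
White is in check but has 5 legal moves → neither.

neither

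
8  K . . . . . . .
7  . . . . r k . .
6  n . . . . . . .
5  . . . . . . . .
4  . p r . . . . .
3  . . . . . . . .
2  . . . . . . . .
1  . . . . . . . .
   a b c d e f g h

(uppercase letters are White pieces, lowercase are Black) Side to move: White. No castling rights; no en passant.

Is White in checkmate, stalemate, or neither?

stalemate

White to move; white king on a8.
In check: no.
King squares — a7: attacked by Re7; b7: attacked by Re7; b8: attacked by Na6.
Legal moves for White: none.
Not in check and no legal moves → stalemate.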